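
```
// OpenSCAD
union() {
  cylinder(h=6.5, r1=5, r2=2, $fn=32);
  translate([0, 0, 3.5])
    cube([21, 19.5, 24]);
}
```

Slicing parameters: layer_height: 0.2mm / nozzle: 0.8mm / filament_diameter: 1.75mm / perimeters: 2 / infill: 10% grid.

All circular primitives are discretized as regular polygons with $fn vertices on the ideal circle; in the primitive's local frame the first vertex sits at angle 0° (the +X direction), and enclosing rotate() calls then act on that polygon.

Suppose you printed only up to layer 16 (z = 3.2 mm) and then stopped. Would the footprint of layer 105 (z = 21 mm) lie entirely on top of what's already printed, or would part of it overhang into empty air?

part overhangs

Compare the two slices. At z = 3.2: the cone contributes a regular 32-gon of circumradius 3.523 (interpolated between r1=5 and r2=2 at t=0.492) (area = (32/2)·3.523²·sin(360°/32) = 38.74 mm²); the cube does not reach this height (z outside [3.5, 27.5]); Taking the union: only the cone is present, so the union is just that shape — area = 38.74 mm². At z = 21: the cone does not reach this height (z outside [0, 6.5]); the cube (footprint 21×19.5) is included at this height (area 409.50 mm²); Taking the union: only the 21×19.5 cube is present, so the union is just that shape — area = 409.50 mm². Checking containment: at z = 21 the cross-section extends beyond the z = 3.2 cross-section by about 399.81 mm².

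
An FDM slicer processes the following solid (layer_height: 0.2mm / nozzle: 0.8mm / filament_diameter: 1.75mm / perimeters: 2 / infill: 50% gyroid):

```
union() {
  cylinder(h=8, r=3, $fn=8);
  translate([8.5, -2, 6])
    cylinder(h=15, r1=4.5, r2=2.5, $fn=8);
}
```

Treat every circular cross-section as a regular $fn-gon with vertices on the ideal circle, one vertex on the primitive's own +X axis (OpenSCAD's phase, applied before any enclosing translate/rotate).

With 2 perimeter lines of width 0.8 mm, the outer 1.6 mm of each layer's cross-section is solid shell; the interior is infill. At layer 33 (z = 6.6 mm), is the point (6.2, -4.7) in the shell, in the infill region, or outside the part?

shell

At z = 6.6 mm: the r=3 cylinder contributes a regular 8-gon of circumradius 3; the cone at (8.5, -2): at t=0.040 of its height the radius interpolates to r₁+(r₂−r₁)t = 4.420, giving a regular 8-gon of that circumradius; Merging all regions: the 2 present regions are separate (no shared area or edge), so areas and boundary lengths simply add and each stays a separate island — 2 connected regions. Overall, the cross-section has 2 separate islands. The nearest boundary edge runs (8.50, -6.42)→(5.37, -5.13); distance from the point to it = 0.71 mm. (Shell/infill is judged within the island containing the point — the largest one.) The point is inside the cross-section, 0.71 mm from the nearest boundary — within the 1.6 mm shell band (2 × 0.8).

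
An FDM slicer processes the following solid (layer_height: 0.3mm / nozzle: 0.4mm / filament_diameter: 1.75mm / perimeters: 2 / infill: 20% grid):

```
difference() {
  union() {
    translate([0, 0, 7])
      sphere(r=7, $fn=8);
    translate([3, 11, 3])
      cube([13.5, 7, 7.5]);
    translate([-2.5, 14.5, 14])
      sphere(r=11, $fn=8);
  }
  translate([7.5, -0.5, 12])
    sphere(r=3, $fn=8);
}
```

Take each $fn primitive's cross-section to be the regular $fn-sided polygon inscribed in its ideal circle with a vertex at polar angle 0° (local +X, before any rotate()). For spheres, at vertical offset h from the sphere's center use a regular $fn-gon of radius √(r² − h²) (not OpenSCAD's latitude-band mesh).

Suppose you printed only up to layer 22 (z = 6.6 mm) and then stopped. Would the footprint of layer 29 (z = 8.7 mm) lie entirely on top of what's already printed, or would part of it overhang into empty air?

part overhangs

Compare the two slices. At z = 6.6: the r=7 sphere contributes a regular 8-gon of circumradius √(7²−0.4²) = 6.989 (area = (8/2)·6.989²·sin(360°/8) = 138.14 mm²); the cube at (3, 11) (footprint 13.5×7) is included at this height (area 94.50 mm²); the r=11 sphere at (-2.5, 14.5) contributes a regular 8-gon of circumradius √(11²−7.4²) = 8.139 (area = (8/2)·8.139²·sin(360°/8) = 187.36 mm²); Combining (union): the regions partially overlap — summed areas 420.00 mm² minus the doubly-counted overlap 13.40 mm² gives 406.60 mm² — area = 406.60 mm²; the sphere at (7.5, -0.5) does not reach this height (|z−center|=5.400 > r=3); After the difference (first − rest): none of the subtracted shapes is present at this height, so that combined region is unchanged — area = 406.60 mm². At z = 8.7: the r=7 sphere contributes a regular 8-gon of circumradius √(7²−1.7²) = 6.790 (area = (8/2)·6.790²·sin(360°/8) = 130.42 mm²); the cube at (3, 11) (footprint 13.5×7) is included at this height (area 94.50 mm²); the r=11 sphere at (-2.5, 14.5) contributes a regular 8-gon of circumradius √(11²−5.3²) = 9.639 (area = (8/2)·9.639²·sin(360°/8) = 262.79 mm²); Taking the union: the regions partially overlap — summed areas 487.71 mm² minus the doubly-counted overlap 27.10 mm² gives 460.61 mm² — area = 460.61 mm²; the sphere at (7.5, -0.5) does not reach this height (|z−center|=3.300 > r=3); Taking the first minus the rest: none of the subtracted shapes is present at this height, so the result so far is unchanged — area = 460.61 mm². Checking containment: at z = 8.7 the cross-section extends beyond the z = 6.6 cross-section by about 60.76 mm².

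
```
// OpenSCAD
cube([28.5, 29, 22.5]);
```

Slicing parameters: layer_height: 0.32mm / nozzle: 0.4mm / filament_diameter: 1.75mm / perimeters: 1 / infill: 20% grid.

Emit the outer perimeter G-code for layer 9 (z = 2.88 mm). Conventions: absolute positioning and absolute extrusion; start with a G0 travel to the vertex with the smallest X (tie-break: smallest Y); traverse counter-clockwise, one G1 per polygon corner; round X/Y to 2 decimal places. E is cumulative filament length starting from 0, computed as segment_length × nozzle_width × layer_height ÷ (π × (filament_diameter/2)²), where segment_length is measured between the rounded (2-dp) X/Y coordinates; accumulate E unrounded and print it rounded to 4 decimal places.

At z = 2.88 mm: the cube is present — its section is the full 28.5×29 rectangle. The outline is a single polygon with 4 vertices. Extrusion per mm of travel: 0.4 × 0.32 / (π × 0.875²) = 0.053216. Accumulating E over each segment gives final E = 6.1199.

G0 X0.00 Y0.00 Z2.88
G1 X28.50 Y0.00 E1.5167
G1 X28.50 Y29.00 E3.0599
G1 X0.00 Y29.00 E4.5766
G1 X0.00 Y0.00 E6.1199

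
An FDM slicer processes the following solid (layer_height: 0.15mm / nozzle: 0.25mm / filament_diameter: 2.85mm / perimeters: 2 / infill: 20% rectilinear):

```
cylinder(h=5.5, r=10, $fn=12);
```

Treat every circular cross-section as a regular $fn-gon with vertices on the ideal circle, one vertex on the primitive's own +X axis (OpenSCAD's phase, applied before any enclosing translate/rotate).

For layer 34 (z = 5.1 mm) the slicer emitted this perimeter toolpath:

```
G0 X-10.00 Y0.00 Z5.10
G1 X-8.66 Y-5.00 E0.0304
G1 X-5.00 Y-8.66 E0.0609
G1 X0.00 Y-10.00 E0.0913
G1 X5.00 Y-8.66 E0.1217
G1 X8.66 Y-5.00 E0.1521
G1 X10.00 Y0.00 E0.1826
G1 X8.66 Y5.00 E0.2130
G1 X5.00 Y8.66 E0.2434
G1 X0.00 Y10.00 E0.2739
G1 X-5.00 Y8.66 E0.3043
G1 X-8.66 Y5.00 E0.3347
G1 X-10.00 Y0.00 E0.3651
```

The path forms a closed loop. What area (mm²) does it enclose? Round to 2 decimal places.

299.99 mm²

Apply the shoelace formula to the sequence of (X, Y) vertices; enclosed area = 299.99 mm².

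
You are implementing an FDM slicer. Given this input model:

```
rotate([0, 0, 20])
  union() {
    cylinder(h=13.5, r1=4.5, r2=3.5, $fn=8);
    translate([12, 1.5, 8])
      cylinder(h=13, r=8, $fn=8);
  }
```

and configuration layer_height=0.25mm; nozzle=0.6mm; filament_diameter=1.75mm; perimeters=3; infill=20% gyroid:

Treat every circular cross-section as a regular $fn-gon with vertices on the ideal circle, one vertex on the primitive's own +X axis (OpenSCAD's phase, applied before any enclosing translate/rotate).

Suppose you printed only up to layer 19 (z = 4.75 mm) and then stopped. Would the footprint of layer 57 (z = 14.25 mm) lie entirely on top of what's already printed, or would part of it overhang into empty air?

part overhangs

Compare the two slices. At z = 4.75: the cone contributes a regular 8-gon of circumradius 4.148 (interpolated between r1=4.5 and r2=3.5 at t=0.352) (area = (8/2)·4.148²·sin(360°/8) = 48.67 mm²); the cylinder at (12, 1.5) is absent (z outside [8, 21]); Combining (union): only the cone is present, so the union is just that shape — area = 48.67 mm²; (rotated 20° about Z; rotation is an isometry so areas/perimeters/island counts are preserved). At z = 14.25: the cone does not reach this height (z outside [0, 13.5]); the cylinder at (12, 1.5): section is a regular 8-gon, circumradius r=8 (area = (8/2)·8.000²·sin(360°/8) = 181.02 mm²); Taking the union: only the r=8 cylinder at (12, 1.5) is present, so the union is just that shape — area = 181.02 mm²; (rotated 20° about Z; rotation is an isometry so areas/perimeters/island counts are preserved). Checking containment: at z = 14.25 the cross-section extends beyond the z = 4.75 cross-section by about 181.02 mm².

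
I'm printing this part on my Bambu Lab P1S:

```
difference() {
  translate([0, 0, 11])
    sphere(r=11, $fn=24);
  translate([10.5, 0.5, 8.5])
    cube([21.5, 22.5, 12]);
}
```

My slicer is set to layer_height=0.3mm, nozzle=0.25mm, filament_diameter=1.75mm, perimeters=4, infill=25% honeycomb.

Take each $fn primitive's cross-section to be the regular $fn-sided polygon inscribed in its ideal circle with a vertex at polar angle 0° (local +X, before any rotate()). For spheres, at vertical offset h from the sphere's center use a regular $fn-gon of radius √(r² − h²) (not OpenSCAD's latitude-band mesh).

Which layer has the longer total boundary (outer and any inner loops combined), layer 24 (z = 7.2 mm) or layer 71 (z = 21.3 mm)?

Layer 24 (z = 7.2): the r=11 sphere contributes a regular 24-gon of circumradius √(11²−3.8²) = 10.323 (perimeter = 2·24·10.323·sin(180°/24) = 64.67 mm); the cube at (10.5, 0.5) is absent (z outside [8.5, 20.5]); Subtracting the remaining from the first: none of the subtracted shapes is present at this height, so the r=11 sphere is unchanged — boundary = 64.67 mm. So its perimeter = 64.67 mm. Layer 71 (z = 21.3): the sphere: section is a regular 24-gon, circumradius = √(r²−h²) = √(11²−10.3²) = 3.861 (perimeter = 2·24·3.861·sin(180°/24) = 24.19 mm); the cube at (10.5, 0.5) is absent (z outside [8.5, 20.5]); After the difference (first − rest): none of the subtracted shapes is present at this height, so the r=11 sphere is unchanged — boundary = 24.19 mm. So its perimeter = 24.19 mm. Layer 24 is larger (64.67 vs 24.19 mm).

layer 24 (z = 7.2 mm)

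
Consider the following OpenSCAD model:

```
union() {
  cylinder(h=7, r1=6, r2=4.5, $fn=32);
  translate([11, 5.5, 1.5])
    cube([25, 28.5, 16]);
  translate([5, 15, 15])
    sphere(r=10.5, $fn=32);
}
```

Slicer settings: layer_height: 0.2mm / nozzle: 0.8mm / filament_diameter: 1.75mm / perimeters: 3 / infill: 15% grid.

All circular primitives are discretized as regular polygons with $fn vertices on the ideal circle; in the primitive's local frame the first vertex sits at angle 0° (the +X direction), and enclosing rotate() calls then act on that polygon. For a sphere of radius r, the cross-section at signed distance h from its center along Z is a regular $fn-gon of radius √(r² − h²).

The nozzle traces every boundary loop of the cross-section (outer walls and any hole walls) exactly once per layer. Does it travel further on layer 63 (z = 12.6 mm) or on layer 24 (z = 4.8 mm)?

Layer 63 (z = 12.6): the cone is not intersected at this z (z outside [0, 7]); the cube at (11, 5.5) is present — its section is the full 25×28.5 rectangle (perimeter 107.00 mm); the sphere at (5, 15): section is a regular 32-gon, circumradius = √(r²−h²) = √(10.5²−2.4²) = 10.222 (perimeter = 2·32·10.222·sin(180°/32) = 64.12 mm); Taking the union: the regions partially overlap (shared area 48.29 mm²), so the edge portions inside another operand are dropped and the merged outline is re-measured after clipping — boundary = 135.44 mm. So its perimeter = 135.44 mm. Layer 24 (z = 4.8): the cone (r1=6→r2=4.5) has section circumradius 4.971 here — a regular 32-gon (perimeter = 2·32·4.971·sin(180°/32) = 31.19 mm); the cube at (11, 5.5) is present — its section is the full 25×28.5 rectangle (perimeter 107.00 mm); the r=10.5 sphere at (5, 15) contributes a regular 32-gon of circumradius √(10.5²−10.2²) = 2.492 (perimeter = 2·32·2.492·sin(180°/32) = 15.63 mm); Merging all regions: the 3 present regions are separate (no shared area or edge), so areas and boundary lengths simply add and each stays a separate island — boundary = 153.82 mm. So its perimeter = 153.82 mm. Layer 24 is larger (153.82 vs 135.44 mm).

layer 24 (z = 4.8 mm)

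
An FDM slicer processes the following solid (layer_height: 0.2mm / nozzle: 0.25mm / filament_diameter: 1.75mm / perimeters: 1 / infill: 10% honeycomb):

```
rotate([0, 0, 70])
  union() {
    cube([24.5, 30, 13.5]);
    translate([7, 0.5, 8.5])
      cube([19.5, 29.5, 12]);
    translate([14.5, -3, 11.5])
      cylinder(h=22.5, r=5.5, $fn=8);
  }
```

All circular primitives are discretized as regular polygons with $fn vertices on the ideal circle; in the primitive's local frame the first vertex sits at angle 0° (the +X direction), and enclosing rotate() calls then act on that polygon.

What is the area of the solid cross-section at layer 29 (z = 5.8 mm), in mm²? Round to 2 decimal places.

735.00 mm²

At z = 5.8 mm: the cube is present — its section is the full 24.5×30 rectangle (area 735.00 mm²); the cube at (7, 0.5) is absent (z outside [8.5, 20.5]); the cylinder at (14.5, -3) is not intersected at this z (z outside [11.5, 34]); Taking the union: only the 24.5×30 cube is present, so the union is just that shape — area = 735.00 mm²; (whole slice rotated 70° about Z — lengths, areas and connectivity unchanged). Overall, the cross-section is a single solid region. Net area = 735.00 mm².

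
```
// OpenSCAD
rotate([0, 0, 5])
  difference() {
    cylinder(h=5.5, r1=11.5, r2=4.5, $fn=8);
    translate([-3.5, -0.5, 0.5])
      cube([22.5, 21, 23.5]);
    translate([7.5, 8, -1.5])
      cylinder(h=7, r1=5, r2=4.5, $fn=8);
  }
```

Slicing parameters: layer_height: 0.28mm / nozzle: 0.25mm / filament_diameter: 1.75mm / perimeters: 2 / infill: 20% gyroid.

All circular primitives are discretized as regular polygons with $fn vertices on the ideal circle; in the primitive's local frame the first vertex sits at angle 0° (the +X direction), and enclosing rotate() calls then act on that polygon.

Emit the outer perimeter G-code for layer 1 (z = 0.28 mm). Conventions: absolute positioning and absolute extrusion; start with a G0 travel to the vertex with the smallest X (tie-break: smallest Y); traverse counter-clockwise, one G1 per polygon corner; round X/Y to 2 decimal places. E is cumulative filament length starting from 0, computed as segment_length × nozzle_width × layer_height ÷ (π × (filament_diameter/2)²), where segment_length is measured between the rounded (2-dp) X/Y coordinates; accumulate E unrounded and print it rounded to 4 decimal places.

G0 X-11.10 Y-0.97 Z0.28
G1 X-7.16 Y-8.54 E0.2484
G1 X0.97 Y-11.10 E0.4964
G1 X8.54 Y-7.16 E0.7448
G1 X11.10 Y0.97 E0.9928
G1 X9.12 Y4.77 E1.1175
G1 X7.20 Y3.77 E1.1805
G1 X3.64 Y4.89 E1.2892
G1 X1.92 Y8.20 E1.3977
G1 X2.49 Y10.01 E1.4529
G1 X-0.97 Y11.10 E1.5585
G1 X-8.54 Y7.16 E1.8069
G1 X-11.10 Y-0.97 E2.0549

At z = 0.28 mm: the cone: at t=0.051 of its height the radius interpolates to r₁+(r₂−r₁)t = 11.144, giving a regular 8-gon of that circumradius; the cube at (-3.5, -0.5) is not intersected at this z (z outside [0.5, 24]); the cone at (7.5, 8) contributes a regular 8-gon of circumradius 4.873 (interpolated between r1=5 and r2=4.5 at t=0.254); After the difference (first − rest): starting from the cone, the cone at (7.5, 8) partially overlaps it — only the 26.68 mm² overlap (of its 67.16 mm²) is removed, clipping the outline — 1 connected region; (whole slice rotated 5° about Z — lengths, areas and connectivity unchanged). The outline is a single polygon with 12 vertices. Extrusion per mm of travel: 0.25 × 0.28 / (π × 0.875²) = 0.029103. Accumulating E over each segment gives final E = 2.0549.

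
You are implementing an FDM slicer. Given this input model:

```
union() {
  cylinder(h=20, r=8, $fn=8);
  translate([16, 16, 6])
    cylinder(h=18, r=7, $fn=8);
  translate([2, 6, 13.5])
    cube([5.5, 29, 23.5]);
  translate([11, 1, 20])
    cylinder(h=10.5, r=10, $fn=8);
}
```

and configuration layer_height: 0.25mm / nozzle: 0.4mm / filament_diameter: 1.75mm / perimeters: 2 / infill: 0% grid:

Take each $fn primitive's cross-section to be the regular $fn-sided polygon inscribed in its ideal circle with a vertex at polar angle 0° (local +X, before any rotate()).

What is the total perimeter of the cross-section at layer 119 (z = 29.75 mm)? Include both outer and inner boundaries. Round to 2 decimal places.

116.14 mm

At z = 29.75 mm: the cylinder is not intersected at this z (z outside [0, 20]); the cylinder at (16, 16) does not reach this height (z outside [6, 24]); the 5.5×29 cube at (2, 6) contributes its full rectangle (perimeter 69.00 mm); the cylinder at (11, 1): section is a regular 8-gon, circumradius r=10 (perimeter = 2·8·10.000·sin(180°/8) = 61.23 mm); Taking the union: the regions partially overlap (shared area 10.93 mm²), so the edge portions inside another operand are dropped and the merged outline is re-measured after clipping — boundary = 116.14 mm. Overall, the cross-section is a single solid region. Total boundary length (outer) = 116.14 mm.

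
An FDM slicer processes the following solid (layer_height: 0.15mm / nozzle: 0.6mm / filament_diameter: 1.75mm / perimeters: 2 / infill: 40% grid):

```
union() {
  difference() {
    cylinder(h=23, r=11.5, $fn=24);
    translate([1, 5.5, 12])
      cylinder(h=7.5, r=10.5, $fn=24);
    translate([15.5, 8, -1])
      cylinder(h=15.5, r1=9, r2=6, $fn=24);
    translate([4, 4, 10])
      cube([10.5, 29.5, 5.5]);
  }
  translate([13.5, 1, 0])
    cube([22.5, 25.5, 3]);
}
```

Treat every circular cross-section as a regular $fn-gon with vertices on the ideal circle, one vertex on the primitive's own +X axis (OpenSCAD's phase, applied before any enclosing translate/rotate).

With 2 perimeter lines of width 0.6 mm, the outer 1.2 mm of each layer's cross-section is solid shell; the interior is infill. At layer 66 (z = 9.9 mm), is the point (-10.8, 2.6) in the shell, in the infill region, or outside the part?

At z = 9.9 mm: the cylinder: section is a regular 24-gon, circumradius r=11.5; the cylinder at (1, 5.5) does not reach this height (z outside [12, 19.5]); the cone at (15.5, 8) contributes a regular 24-gon of circumradius 6.890 (interpolated between r1=9 and r2=6 at t=0.703); the cube at (4, 4) is not intersected at this z (z outside [10, 15.5]); After the difference (first − rest): starting from the r=11.5 cylinder, the cone at (15.5, 8) partially overlaps it — only the 2.99 mm² overlap (of its 147.45 mm²) is removed, clipping the outline — 1 connected region; the cube at (13.5, 1) does not reach this height (z outside [0, 3]); Combining (union): only that combined region is present, so the union is just that shape — 1 connected region. Overall, the cross-section is a single solid region. The nearest boundary edge runs (-11.50, 0.00)→(-11.11, 2.98); distance from the point to it = 0.35 mm. The point is inside the cross-section, 0.35 mm from the nearest boundary — within the 1.2 mm shell band (2 × 0.6).

shell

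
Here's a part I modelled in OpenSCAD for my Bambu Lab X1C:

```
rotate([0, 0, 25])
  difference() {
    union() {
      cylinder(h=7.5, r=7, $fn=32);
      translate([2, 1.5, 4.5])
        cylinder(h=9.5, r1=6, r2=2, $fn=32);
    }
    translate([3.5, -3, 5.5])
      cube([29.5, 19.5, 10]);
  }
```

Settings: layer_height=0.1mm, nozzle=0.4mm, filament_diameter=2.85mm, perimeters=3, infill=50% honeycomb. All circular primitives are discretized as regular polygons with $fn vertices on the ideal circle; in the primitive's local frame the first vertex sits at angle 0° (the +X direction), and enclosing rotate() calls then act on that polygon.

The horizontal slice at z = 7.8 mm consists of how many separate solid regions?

1

At z = 7.8 mm: the cylinder is absent (z outside [0, 7.5]); the cone at (2, 1.5): at t=0.347 of its height the radius interpolates to r₁+(r₂−r₁)t = 4.611, giving a regular 32-gon of that circumradius; Combining (union): only the cone at (2, 1.5) is present, so the union is just that shape — 1 connected region; the cube at (3.5, -3) (footprint 29.5×19.5) is included at this height; Subtracting the remaining from the first: starting from that combined region, the 29.5×19.5 cube at (3.5, -3) partially overlaps it — only the 19.64 mm² overlap (of its 575.25 mm²) is removed, clipping the outline — 1 connected region; (rotated 25° about Z; rotation is an isometry so areas/perimeters/island counts are preserved). The result has 1 disconnected region.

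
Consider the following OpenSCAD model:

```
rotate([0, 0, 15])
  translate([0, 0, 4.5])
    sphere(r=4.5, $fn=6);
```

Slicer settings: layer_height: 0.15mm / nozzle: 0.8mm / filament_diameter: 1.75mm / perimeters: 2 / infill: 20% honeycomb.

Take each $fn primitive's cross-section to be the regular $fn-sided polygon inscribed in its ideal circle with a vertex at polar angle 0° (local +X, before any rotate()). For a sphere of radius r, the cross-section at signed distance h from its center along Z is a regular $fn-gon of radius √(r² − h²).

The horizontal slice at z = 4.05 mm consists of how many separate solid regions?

1

At z = 4.05 mm: the sphere: section is a regular 6-gon, circumradius = √(r²−h²) = √(4.5²−0.45²) = 4.477; (whole slice rotated 15° about Z — lengths, areas and connectivity unchanged). The result has 1 disconnected region.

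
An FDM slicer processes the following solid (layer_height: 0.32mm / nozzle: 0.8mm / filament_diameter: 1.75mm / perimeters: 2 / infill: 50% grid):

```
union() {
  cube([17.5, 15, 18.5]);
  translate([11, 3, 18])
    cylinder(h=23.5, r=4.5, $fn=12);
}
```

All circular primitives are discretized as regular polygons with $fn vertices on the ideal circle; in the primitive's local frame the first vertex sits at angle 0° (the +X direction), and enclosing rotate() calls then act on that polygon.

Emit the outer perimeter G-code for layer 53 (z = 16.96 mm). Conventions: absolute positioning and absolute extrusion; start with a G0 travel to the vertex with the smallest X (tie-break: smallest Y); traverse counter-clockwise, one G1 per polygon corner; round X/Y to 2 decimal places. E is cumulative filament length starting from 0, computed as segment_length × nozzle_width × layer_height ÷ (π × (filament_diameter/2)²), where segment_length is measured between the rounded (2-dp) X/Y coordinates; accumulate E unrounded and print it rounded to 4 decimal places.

G0 X0.00 Y0.00 Z16.96
G1 X17.50 Y0.00 E1.8626
G1 X17.50 Y15.00 E3.4591
G1 X0.00 Y15.00 E5.3216
G1 X0.00 Y0.00 E6.9181

At z = 16.96 mm: the 17.5×15 cube contributes its full rectangle; the cylinder at (11, 3) does not reach this height (z outside [18, 41.5]); Taking the union: only the 17.5×15 cube is present, so the union is just that shape — 1 connected region. The outline is a single polygon with 4 vertices. Extrusion per mm of travel: 0.8 × 0.32 / (π × 0.875²) = 0.106432. Accumulating E over each segment gives final E = 6.9181.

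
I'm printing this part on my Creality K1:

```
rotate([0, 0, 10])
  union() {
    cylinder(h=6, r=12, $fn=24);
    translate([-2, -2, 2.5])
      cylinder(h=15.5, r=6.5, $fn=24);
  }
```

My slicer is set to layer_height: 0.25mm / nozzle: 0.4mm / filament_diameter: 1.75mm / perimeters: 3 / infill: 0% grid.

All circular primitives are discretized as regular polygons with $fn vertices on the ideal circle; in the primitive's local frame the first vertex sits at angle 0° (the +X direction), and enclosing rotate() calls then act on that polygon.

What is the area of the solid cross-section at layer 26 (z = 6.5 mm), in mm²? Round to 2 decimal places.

At z = 6.5 mm: the cylinder is absent (z outside [0, 6]); the r=6.5 cylinder at (-2, -2) contributes a regular 24-gon of circumradius 6.5 (area = (24/2)·6.500²·sin(360°/24) = 131.22 mm²); Combining (union): only the r=6.5 cylinder at (-2, -2) is present, so the union is just that shape — area = 131.22 mm²; (whole slice rotated 10° about Z — lengths, areas and connectivity unchanged). Overall, the cross-section is a single solid region. Net area = 131.22 mm².

131.22 mm²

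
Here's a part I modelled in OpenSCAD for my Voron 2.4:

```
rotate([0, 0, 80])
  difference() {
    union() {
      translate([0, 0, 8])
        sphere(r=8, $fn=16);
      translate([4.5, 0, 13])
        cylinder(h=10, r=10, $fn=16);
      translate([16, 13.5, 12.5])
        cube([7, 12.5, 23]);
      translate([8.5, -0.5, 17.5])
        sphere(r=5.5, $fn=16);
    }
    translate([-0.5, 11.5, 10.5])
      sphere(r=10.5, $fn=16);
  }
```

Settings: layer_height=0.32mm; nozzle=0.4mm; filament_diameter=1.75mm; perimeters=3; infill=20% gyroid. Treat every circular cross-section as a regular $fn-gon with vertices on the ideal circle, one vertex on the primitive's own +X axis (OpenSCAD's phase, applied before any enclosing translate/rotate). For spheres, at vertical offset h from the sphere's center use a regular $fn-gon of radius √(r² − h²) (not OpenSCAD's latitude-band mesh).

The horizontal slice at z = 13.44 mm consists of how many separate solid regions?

2

At z = 13.44 mm: the r=8 sphere contributes a regular 16-gon of circumradius √(8²−5.44²) = 5.866; the r=10 cylinder at (4.5, 0) gives a regular 16-gon of circumradius 10 (constant along its height); the cube at (16, 13.5) is present — its section is the full 7×12.5 rectangle; the r=5.5 sphere at (8.5, -0.5) slices to a regular 16-gon of circumradius 3.710 (√(r²−h²) with h=4.06 from center); Taking the union: the regions partially overlap (shared area 145.55 mm²), so overlapping operands fuse into one piece — 2 connected regions; the sphere at (-0.5, 11.5): section is a regular 16-gon, circumradius = √(r²−h²) = √(10.5²−2.94²) = 10.080; Subtracting the remaining from the first: starting from the result so far, the r=10.5 sphere at (-0.5, 11.5) partially overlaps it — only the 77.99 mm² overlap (of its 311.06 mm²) is removed, clipping the outline — 2 connected regions; (whole slice rotated 80° about Z — lengths, areas and connectivity unchanged). The result has 2 disconnected regions.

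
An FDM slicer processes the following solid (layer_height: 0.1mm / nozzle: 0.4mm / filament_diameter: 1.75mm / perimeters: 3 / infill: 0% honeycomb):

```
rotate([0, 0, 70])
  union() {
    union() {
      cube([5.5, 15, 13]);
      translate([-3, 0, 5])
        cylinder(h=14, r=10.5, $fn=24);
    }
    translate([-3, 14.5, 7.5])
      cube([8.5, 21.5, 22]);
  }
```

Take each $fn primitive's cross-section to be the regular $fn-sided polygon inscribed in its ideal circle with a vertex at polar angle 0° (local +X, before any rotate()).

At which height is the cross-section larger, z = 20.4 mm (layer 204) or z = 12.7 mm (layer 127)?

Layer 204 (z = 20.4): the cube is absent (z outside [0, 13]); the cylinder at (-3, 0) does not reach this height (z outside [5, 19]); Combining (union): nothing is present at this height; the cube at (-3, 14.5) (footprint 8.5×21.5) is included at this height (area 182.75 mm²); Combining (union): only the 8.5×21.5 cube at (-3, 14.5) is present, so the union is just that shape — area = 182.75 mm²; (rotated 70° about Z; rotation is an isometry so areas/perimeters/island counts are preserved). So its area = 182.75 mm². Layer 127 (z = 12.7): the cube is present — its section is the full 5.5×15 rectangle (area 82.50 mm²); the cylinder at (-3, 0): section is a regular 24-gon, circumradius r=10.5 (area = (24/2)·10.500²·sin(360°/24) = 342.42 mm²); Combining (union): the regions partially overlap — summed areas 424.92 mm² minus the doubly-counted overlap 46.70 mm² gives 378.22 mm² — area = 378.22 mm²; the cube at (-3, 14.5) (footprint 8.5×21.5) is included at this height (area 182.75 mm²); Taking the union: the regions partially overlap — summed areas 560.97 mm² minus the doubly-counted overlap 2.75 mm² gives 558.22 mm² — area = 558.22 mm²; (rotated 70° about Z; rotation is an isometry so areas/perimeters/island counts are preserved). So its area = 558.22 mm². Layer 127 is larger (558.22 vs 182.75 mm²).

layer 127 (z = 12.7 mm)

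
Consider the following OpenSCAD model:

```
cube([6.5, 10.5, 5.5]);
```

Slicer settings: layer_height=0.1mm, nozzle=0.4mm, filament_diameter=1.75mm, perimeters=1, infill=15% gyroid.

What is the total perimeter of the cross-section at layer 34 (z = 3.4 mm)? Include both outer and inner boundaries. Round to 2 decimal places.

34.00 mm

At z = 3.4 mm: the 6.5×10.5 cube contributes its full rectangle (perimeter 34.00 mm). Overall, the cross-section is a single solid region. Total boundary length (outer) = 34.00 mm.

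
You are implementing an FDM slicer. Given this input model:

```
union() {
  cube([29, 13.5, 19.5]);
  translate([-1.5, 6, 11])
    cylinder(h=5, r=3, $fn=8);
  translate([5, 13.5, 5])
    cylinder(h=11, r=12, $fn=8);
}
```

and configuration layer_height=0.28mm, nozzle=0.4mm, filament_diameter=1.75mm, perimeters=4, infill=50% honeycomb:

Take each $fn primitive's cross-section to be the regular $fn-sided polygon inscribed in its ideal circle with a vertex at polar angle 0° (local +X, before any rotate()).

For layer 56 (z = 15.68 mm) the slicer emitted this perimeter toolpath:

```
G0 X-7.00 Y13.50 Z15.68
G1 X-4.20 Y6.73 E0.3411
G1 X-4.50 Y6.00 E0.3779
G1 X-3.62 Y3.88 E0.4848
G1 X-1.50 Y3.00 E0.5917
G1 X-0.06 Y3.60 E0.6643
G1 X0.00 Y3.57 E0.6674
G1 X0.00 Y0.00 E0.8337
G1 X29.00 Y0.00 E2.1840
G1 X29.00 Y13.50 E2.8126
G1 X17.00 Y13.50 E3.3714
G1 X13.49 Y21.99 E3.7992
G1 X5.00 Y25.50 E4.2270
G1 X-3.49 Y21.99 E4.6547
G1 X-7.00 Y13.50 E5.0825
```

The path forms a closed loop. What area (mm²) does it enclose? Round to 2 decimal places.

Apply the shoelace formula to the sequence of (X, Y) vertices; enclosed area = 646.74 mm².

646.74 mm²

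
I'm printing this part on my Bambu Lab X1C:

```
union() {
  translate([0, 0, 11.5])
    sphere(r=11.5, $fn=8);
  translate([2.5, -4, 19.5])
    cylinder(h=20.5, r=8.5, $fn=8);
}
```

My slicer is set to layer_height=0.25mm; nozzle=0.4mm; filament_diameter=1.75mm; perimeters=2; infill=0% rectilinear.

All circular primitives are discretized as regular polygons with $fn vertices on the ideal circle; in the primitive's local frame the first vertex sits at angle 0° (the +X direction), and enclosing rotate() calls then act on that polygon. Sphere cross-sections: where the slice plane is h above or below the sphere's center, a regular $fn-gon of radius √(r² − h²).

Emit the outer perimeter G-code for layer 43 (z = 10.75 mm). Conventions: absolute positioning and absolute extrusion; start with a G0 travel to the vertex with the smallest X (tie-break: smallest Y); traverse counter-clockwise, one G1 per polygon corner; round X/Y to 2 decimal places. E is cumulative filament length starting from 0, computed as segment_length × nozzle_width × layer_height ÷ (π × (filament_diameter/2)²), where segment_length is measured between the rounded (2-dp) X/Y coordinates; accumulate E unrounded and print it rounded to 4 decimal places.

G0 X-11.48 Y0.00 Z10.75
G1 X-8.11 Y-8.11 E0.3651
G1 X0.00 Y-11.48 E0.7303
G1 X8.11 Y-8.11 E1.0954
G1 X11.48 Y0.00 E1.4605
G1 X8.11 Y8.11 E1.8256
G1 X0.00 Y11.48 E2.1908
G1 X-8.11 Y8.11 E2.5559
G1 X-11.48 Y0.00 E2.9210

At z = 10.75 mm: the r=11.5 sphere contributes a regular 8-gon of circumradius √(11.5²−0.75²) = 11.476; the cylinder at (2.5, -4) is absent (z outside [19.5, 40]); Merging all regions: only the r=11.5 sphere is present, so the union is just that shape — 1 connected region. The outline is a single polygon with 8 vertices. Extrusion per mm of travel: 0.4 × 0.25 / (π × 0.875²) = 0.041575. Accumulating E over each segment gives final E = 2.9210.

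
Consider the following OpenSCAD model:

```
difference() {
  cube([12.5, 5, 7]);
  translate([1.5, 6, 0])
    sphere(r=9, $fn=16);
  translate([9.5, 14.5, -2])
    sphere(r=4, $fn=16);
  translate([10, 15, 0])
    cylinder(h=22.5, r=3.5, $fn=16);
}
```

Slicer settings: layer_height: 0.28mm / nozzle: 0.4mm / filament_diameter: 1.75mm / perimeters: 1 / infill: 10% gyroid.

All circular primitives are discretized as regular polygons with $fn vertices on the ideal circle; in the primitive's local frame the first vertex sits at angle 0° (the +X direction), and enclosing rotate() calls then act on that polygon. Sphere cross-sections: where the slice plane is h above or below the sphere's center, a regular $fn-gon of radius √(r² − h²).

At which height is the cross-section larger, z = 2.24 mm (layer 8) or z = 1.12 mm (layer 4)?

Layer 8 (z = 2.24): the cube (footprint 12.5×5) is included at this height (area 62.50 mm²); the r=9 sphere at (1.5, 6) contributes a regular 16-gon of circumradius √(9²−2.24²) = 8.717 (area = (16/2)·8.717²·sin(360°/16) = 232.62 mm²); the sphere at (9.5, 14.5) is absent (|z−center|=4.240 > r=4); the r=3.5 cylinder at (10, 15) contributes a regular 16-gon of circumradius 3.5 (area = (16/2)·3.500²·sin(360°/16) = 37.50 mm²); Taking the first minus the rest: starting from the 12.5×5 cube (62.50 mm²), the r=9 sphere at (1.5, 6) partially overlaps it — only the 45.94 mm² overlap (of its 232.62 mm²) is removed, clipping the outline; the r=3.5 cylinder at (10, 15) misses the remaining region (no effect) — area = 16.56 mm². So its area = 16.56 mm². Layer 4 (z = 1.12): the cube is present — its section is the full 12.5×5 rectangle (area 62.50 mm²); the r=9 sphere at (1.5, 6) contributes a regular 16-gon of circumradius √(9²−1.12²) = 8.930 (area = (16/2)·8.930²·sin(360°/16) = 244.14 mm²); the sphere at (9.5, 14.5): section is a regular 16-gon, circumradius = √(r²−h²) = √(4²−3.12²) = 2.503 (area = (16/2)·2.503²·sin(360°/16) = 19.18 mm²); the r=3.5 cylinder at (10, 15) gives a regular 16-gon of circumradius 3.5 (constant along its height) (area = (16/2)·3.500²·sin(360°/16) = 37.50 mm²); After the difference (first − rest): starting from the 12.5×5 cube (62.50 mm²), the r=9 sphere at (1.5, 6) partially overlaps it — only the 47.10 mm² overlap (of its 244.14 mm²) is removed, clipping the outline; the r=4 sphere at (9.5, 14.5) misses the remaining region (no effect); the r=3.5 cylinder at (10, 15) misses the remaining region (no effect) — area = 15.40 mm². So its area = 15.40 mm². Layer 8 is larger (16.56 vs 15.40 mm²).

layer 8 (z = 2.24 mm)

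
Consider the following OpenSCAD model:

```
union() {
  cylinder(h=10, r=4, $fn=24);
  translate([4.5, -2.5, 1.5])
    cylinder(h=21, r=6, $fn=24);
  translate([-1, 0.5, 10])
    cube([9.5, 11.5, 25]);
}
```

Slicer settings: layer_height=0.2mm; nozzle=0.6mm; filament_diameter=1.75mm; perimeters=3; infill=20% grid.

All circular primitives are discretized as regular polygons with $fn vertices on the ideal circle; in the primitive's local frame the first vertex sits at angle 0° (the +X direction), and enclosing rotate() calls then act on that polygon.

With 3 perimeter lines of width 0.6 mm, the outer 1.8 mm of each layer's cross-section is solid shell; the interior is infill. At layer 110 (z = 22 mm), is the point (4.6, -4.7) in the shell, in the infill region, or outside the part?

infill

At z = 22 mm: the cylinder does not reach this height (z outside [0, 10]); the cylinder at (4.5, -2.5): section is a regular 24-gon, circumradius r=6; the 9.5×11.5 cube at (-1, 0.5) contributes its full rectangle; Merging all regions: the regions partially overlap (shared area 20.76 mm²), so overlapping operands fuse into one piece — 1 connected region. Overall, the cross-section is a single solid region. The nearest boundary edge runs (6.05, -8.30)→(4.50, -8.50); distance from the point to it = 3.75 mm. The point is inside the cross-section and 3.75 mm from the nearest boundary — more than the 1.8 mm shell width (3 × 0.6), so it's in the infill interior.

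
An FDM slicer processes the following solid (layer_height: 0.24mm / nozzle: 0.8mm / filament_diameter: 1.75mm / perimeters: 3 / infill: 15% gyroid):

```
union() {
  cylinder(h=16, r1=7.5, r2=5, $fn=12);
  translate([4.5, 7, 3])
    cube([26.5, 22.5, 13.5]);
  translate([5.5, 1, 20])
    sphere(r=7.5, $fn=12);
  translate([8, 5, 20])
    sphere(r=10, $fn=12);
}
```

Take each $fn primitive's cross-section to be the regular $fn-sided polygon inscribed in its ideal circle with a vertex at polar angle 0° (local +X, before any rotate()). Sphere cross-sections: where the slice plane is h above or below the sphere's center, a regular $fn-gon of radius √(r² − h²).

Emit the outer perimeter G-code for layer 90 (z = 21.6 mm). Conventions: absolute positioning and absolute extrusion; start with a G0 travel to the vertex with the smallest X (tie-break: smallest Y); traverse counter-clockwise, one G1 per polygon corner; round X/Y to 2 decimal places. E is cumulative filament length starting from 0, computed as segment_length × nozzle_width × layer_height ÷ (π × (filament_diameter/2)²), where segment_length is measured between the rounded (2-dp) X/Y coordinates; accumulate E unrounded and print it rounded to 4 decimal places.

G0 X-1.87 Y5.00 Z21.60
G1 X-1.31 Y2.92 E0.1719
G1 X-1.83 Y1.00 E0.3307
G1 X-0.85 Y-2.66 E0.6332
G1 X1.84 Y-5.35 E0.9369
G1 X5.50 Y-6.33 E1.2393
G1 X9.16 Y-5.35 E1.5417
G1 X10.24 Y-4.27 E1.6637
G1 X12.94 Y-3.55 E1.8867
G1 X16.55 Y0.06 E2.2943
G1 X17.87 Y5.00 E2.7024
G1 X16.55 Y9.94 E3.1106
G1 X12.94 Y13.55 E3.5181
G1 X8.00 Y14.87 E3.9263
G1 X3.06 Y13.55 E4.3344
G1 X-0.55 Y9.94 E4.7420
G1 X-1.87 Y5.00 E5.1501

At z = 21.6 mm: the cone is not intersected at this z (z outside [0, 16]); the cube at (4.5, 7) is absent (z outside [3, 16.5]); the r=7.5 sphere at (5.5, 1) slices to a regular 12-gon of circumradius 7.327 (√(r²−h²) with h=1.6 from center); the sphere at (8, 5): section is a regular 12-gon, circumradius = √(r²−h²) = √(10²−1.6²) = 9.871; Taking the union: the regions partially overlap (shared area 136.74 mm²), so overlapping operands fuse into one piece — 1 connected region. The outline is a single polygon with 16 vertices. Extrusion per mm of travel: 0.8 × 0.24 / (π × 0.875²) = 0.079824. Accumulating E over each segment gives final E = 5.1501.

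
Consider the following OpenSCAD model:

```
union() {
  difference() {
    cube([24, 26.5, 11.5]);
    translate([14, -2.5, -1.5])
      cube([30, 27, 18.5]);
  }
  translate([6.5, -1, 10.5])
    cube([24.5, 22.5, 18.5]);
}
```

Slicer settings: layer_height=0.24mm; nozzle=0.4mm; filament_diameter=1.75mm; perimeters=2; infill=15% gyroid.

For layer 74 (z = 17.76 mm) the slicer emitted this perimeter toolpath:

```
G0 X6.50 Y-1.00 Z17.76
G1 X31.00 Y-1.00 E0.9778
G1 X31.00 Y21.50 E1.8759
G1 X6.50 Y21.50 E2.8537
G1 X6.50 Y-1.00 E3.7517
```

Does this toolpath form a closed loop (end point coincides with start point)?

yes

Start point (G0): (6.50, -1.00). End point (last G1): the path returns to the start — closed.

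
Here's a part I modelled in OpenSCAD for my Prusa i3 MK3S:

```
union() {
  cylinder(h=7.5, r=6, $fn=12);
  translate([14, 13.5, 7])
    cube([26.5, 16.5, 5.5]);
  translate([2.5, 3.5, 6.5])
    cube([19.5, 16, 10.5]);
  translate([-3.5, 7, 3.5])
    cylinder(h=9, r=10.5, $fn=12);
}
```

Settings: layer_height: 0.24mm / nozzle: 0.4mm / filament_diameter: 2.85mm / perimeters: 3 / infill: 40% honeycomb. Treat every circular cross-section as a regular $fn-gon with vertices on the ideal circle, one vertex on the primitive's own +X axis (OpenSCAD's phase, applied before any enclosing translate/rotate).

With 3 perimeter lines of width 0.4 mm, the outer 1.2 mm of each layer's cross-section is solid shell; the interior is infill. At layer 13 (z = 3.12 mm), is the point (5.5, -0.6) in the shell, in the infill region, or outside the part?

At z = 3.12 mm: the r=6 cylinder contributes a regular 12-gon of circumradius 6; the cube at (14, 13.5) is not intersected at this z (z outside [7, 12.5]); the cube at (2.5, 3.5) is not intersected at this z (z outside [6.5, 17]); the cylinder at (-3.5, 7) is not intersected at this z (z outside [3.5, 12.5]); Combining (union): only the r=6 cylinder is present, so the union is just that shape — 1 connected region. Overall, the cross-section is a single solid region. The nearest boundary edge runs (5.20, -3.00)→(6.00, 0.00); distance from the point to it = 0.33 mm. The point is inside the cross-section, 0.33 mm from the nearest boundary — within the 1.2 mm shell band (3 × 0.4).

shell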